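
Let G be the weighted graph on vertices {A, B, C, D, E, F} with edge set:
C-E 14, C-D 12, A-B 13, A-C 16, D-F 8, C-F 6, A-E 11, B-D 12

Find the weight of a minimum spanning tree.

50

Kruskal's algorithm — process edges by increasing weight (ties by edge label):
C-F (6): add. Components now {A} {B} {C,F} {D} {E}
D-F (8): add. Components now {A} {B} {C,D,F} {E}
A-E (11): add. Components now {A,E} {B} {C,D,F}
B-D (12): add. Components now {A,E} {B,C,D,F}
C-D (12): skip — C and D already connected.
A-B (13): add. Components now {A,B,C,D,E,F}
MST edges: C-F, D-F, A-E, B-D, A-B; total weight 6+8+11+12+13 = 50.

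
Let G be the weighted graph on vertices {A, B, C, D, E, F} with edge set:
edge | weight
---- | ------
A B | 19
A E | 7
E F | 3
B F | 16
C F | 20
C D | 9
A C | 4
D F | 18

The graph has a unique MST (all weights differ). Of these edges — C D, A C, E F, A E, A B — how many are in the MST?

Kruskal's algorithm — process edges by increasing weight (ties by edge label):
E F (3): add — endpoints in different components.
A C (4): add — endpoints in different components.
A E (7): add — endpoints in different components.
C D (9): add — endpoints in different components.
B F (16): add — endpoints in different components.
MST edge set: {E F, A C, A E, C D, B F}.
Of the listed edges, {C D, A C, E F, A E} are in the MST → 4.

4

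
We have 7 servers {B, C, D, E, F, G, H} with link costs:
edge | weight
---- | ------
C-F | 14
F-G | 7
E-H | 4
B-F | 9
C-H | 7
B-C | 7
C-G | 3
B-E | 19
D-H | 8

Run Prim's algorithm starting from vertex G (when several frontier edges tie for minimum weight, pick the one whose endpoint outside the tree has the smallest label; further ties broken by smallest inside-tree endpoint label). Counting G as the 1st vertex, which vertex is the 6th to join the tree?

E

Prim, starting at G.
Step 1: frontier [C-G 3, F-G 7] → take C-G (3); add C.
Step 2: frontier [B-C 7, C-H 7, C-F 14, F-G 7] → take B-C (7); add B.
Step 3: frontier [B-F 9, B-E 19, C-H 7, C-F 14, F-G 7] → take F-G (7); add F.
Step 4: frontier [B-E 19, C-H 7] → take C-H (7); add H.
Step 5: frontier [B-E 19, E-H 4, D-H 8] → take E-H (4); add E.
Step 6: frontier [D-H 8] → take D-H (8); add D.
Vertex order: G, C, B, F, H, E, D. The 6th vertex is E.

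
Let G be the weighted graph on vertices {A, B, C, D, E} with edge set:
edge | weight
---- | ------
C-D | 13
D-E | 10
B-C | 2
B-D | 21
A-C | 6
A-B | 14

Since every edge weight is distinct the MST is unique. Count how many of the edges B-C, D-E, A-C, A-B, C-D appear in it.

Kruskal: consider edges lightest-first.
B-C (2): add. Components now {A} {B,C} {D} {E}
A-C (6): add. Components now {A,B,C} {D} {E}
D-E (10): add. Components now {A,B,C} {D,E}
C-D (13): add. Components now {A,B,C,D,E}
MST edge set: {B-C, A-C, D-E, C-D}.
Of the listed edges, {B-C, D-E, A-C, C-D} are in the MST → 4.

4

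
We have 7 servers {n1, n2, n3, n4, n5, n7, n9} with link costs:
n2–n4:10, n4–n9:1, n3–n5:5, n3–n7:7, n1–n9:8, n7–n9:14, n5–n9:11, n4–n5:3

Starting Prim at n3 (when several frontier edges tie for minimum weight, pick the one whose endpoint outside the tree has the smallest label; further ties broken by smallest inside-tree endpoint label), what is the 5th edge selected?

Grow the tree from n3 using Prim:
Step 1: frontier [n3–n5 5, n3–n7 7] → take n3–n5 (5); add n5.
Step 2: frontier [n3–n7 7, n4–n5 3, n5–n9 11] → take n4–n5 (3); add n4.
Step 3: frontier [n3–n7 7, n4–n9 1, n2–n4 10, n5–n9 11] → take n4–n9 (1); add n9.
Step 4: frontier [n3–n7 7, n2–n4 10, n1–n9 8, n7–n9 14] → take n3–n7 (7); add n7.
Step 5: frontier [n2–n4 10, n1–n9 8] → take n1–n9 (8); add n1.
Step 6: frontier [n2–n4 10] → take n2–n4 (10); add n2.
The 5th edge added is n1–n9.

n1-n9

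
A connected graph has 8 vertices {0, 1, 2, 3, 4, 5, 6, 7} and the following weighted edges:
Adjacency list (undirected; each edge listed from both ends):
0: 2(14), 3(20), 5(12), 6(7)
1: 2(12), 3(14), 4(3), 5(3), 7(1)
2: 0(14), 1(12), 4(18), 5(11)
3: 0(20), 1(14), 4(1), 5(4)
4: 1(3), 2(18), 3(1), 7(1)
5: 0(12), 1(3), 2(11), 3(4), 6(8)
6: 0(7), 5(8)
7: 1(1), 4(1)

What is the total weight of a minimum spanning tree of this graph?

Kruskal: consider edges lightest-first.
1–7 (1): add — endpoints in different components.
3–4 (1): add — endpoints in different components.
4–7 (1): add — endpoints in different components.
1–4 (3): skip — 1 and 4 already connected.
1–5 (3): add — endpoints in different components.
3–5 (4): skip — 3 and 5 already connected.
0–6 (7): add — endpoints in different components.
5–6 (8): add — endpoints in different components.
2–5 (11): add — endpoints in different components.
MST edges: 1–7, 3–4, 4–7, 1–5, 0–6, 5–6, 2–5; total weight 1+1+1+3+7+8+11 = 32.

32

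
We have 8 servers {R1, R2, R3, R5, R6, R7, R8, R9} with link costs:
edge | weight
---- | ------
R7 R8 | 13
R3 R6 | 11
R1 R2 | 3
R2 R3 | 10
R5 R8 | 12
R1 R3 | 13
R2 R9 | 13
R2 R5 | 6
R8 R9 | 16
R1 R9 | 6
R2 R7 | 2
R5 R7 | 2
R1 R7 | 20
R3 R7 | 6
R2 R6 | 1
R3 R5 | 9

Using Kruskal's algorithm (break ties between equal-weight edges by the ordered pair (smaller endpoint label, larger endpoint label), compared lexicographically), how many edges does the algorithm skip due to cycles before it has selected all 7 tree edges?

4

Sort edges by weight, then run Kruskal:
R2 R6 (1): add — endpoints in different components.
R2 R7 (2): add — endpoints in different components.
R5 R7 (2): add — endpoints in different components.
R1 R2 (3): add — endpoints in different components.
R1 R9 (6): add — endpoints in different components.
R2 R5 (6): skip — R5 and R2 already connected.
R3 R7 (6): add — endpoints in different components.
R3 R5 (9): skip — R5 and R3 already connected.
R2 R3 (10): skip — R3 and R2 already connected.
R3 R6 (11): skip — R3 and R6 already connected.
R5 R8 (12): add — endpoints in different components.
Edges rejected before the tree was complete: 4.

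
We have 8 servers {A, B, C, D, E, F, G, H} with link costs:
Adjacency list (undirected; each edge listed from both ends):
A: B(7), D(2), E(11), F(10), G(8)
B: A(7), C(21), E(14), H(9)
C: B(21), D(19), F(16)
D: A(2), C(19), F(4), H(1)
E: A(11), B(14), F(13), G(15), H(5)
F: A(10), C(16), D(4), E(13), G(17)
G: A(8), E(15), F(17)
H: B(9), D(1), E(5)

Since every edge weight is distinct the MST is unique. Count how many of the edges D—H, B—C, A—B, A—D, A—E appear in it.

3

Kruskal: consider edges lightest-first.
D—H (1): add — endpoints in different components.
A—D (2): add — endpoints in different components.
D—F (4): add — endpoints in different components.
E—H (5): add — endpoints in different components.
A—B (7): add — endpoints in different components.
A—G (8): add — endpoints in different components.
B—H (9): skip — B and H already connected.
A—F (10): skip — A and F already connected.
A—E (11): skip — A and E already connected.
E—F (13): skip — E and F already connected.
B—E (14): skip — B and E already connected.
E—G (15): skip — E and G already connected.
C—F (16): add — endpoints in different components.
MST edge set: {D—H, A—D, D—F, E—H, A—B, A—G, C—F}.
Of the listed edges, {D—H, A—B, A—D} are in the MST → 3.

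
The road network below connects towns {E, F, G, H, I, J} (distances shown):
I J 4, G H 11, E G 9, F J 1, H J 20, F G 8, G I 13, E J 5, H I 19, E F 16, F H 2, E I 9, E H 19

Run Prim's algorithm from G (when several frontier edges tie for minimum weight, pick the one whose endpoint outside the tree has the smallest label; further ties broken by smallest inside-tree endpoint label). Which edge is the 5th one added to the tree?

E-J

Grow the tree from G using Prim:
Step 1: cheapest edge leaving the tree is F G (8); add F.
Step 2: cheapest edge leaving the tree is F J (1); add J.
Step 3: cheapest edge leaving the tree is F H (2); add H.
Step 4: cheapest edge leaving the tree is I J (4); add I.
Step 5: cheapest edge leaving the tree is E J (5); add E.
The 5th edge added is E J.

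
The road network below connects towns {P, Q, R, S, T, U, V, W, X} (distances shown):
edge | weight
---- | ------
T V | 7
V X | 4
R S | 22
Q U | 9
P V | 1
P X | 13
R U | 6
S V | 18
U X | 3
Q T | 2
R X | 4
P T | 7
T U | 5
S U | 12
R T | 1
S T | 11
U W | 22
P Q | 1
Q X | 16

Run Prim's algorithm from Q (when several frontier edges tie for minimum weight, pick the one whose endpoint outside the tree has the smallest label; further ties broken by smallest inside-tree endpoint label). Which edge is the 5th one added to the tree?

R-X

Prim's algorithm from Q:
Step 1: cheapest edge leaving the tree is P Q (1); add P.
Step 2: cheapest edge leaving the tree is P V (1); add V.
Step 3: cheapest edge leaving the tree is Q T (2); add T.
Step 4: cheapest edge leaving the tree is R T (1); add R.
Step 5: cheapest edge leaving the tree is R X (4); add X.
Step 6: cheapest edge leaving the tree is U X (3); add U.
Step 7: cheapest edge leaving the tree is S T (11); add S.
Step 8: cheapest edge leaving the tree is U W (22); add W.
The 5th edge added is R X.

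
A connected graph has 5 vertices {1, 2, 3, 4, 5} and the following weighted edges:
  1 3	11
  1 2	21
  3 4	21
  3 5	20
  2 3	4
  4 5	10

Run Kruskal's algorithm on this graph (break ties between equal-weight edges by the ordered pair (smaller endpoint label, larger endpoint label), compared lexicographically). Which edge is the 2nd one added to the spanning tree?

4-5

Kruskal's algorithm — process edges by increasing weight (ties by edge label):
2 3 (4): add — endpoints in different components.
4 5 (10): add — endpoints in different components.
1 3 (11): add — endpoints in different components.
3 5 (20): add — endpoints in different components.
The 2nd edge added is 4 5.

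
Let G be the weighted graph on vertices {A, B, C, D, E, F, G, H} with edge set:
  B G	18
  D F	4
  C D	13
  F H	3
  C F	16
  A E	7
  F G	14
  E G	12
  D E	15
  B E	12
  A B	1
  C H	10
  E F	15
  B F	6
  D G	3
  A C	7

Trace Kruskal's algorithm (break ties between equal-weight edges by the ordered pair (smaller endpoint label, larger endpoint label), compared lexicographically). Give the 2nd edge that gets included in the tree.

D-G

Kruskal's algorithm — process edges by increasing weight (ties by edge label):
A B (1): add — endpoints in different components.
D G (3): add — endpoints in different components.
F H (3): add — endpoints in different components.
D F (4): add — endpoints in different components.
B F (6): add — endpoints in different components.
A C (7): add — endpoints in different components.
A E (7): add — endpoints in different components.
The 2nd edge added is D G.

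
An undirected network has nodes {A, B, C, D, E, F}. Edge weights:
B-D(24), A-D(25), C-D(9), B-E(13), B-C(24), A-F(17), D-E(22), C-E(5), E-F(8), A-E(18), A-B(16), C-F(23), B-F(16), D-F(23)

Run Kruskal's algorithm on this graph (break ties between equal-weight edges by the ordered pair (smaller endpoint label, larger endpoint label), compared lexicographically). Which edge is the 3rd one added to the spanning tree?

Sort edges by weight, then run Kruskal:
C-E (5): add. Components now {A} {B} {C,E} {D} {F}
E-F (8): add. Components now {A} {B} {C,E,F} {D}
C-D (9): add. Components now {A} {B} {C,D,E,F}
B-E (13): add. Components now {A} {B,C,D,E,F}
A-B (16): add. Components now {A,B,C,D,E,F}
The 3rd edge added is C-D.

C-D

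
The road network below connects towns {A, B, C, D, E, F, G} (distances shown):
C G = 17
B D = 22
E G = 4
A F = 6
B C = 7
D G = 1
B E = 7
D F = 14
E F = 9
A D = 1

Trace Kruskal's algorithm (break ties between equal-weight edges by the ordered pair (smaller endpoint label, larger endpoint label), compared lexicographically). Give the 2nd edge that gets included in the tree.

Kruskal's algorithm — process edges by increasing weight (ties by edge label):
A D (1): add. Components now {A,D} {B} {C} {E} {F} {G}
D G (1): add. Components now {A,D,G} {B} {C} {E} {F}
E G (4): add. Components now {A,D,E,G} {B} {C} {F}
A F (6): add. Components now {A,D,E,F,G} {B} {C}
B C (7): add. Components now {A,D,E,F,G} {B,C}
B E (7): add. Components now {A,B,C,D,E,F,G}
The 2nd edge added is D G.

D-G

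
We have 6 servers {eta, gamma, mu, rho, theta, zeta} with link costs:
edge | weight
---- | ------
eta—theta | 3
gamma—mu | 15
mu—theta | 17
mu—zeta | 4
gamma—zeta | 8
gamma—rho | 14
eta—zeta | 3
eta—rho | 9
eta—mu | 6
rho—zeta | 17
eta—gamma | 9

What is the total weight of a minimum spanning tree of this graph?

Kruskal: consider edges lightest-first.
eta—theta (3): add. Components now {eta,theta} {rho} {mu} {zeta} {gamma}
eta—zeta (3): add. Components now {eta,theta,zeta} {rho} {mu} {gamma}
mu—zeta (4): add. Components now {eta,mu,theta,zeta} {rho} {gamma}
eta—mu (6): skip — eta and mu already connected.
gamma—zeta (8): add. Components now {eta,gamma,mu,theta,zeta} {rho}
eta—gamma (9): skip — eta and gamma already connected.
eta—rho (9): add. Components now {eta,gamma,mu,rho,theta,zeta}
MST edges: eta—theta, eta—zeta, mu—zeta, gamma—zeta, eta—rho; total weight 3+3+4+8+9 = 27.

27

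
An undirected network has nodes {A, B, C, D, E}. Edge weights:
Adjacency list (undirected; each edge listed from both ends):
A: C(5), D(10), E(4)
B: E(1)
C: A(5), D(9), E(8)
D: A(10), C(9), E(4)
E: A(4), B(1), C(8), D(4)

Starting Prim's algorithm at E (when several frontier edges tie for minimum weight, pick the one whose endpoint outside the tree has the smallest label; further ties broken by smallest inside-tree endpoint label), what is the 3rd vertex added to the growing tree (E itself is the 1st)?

A

Prim, starting at E.
Step 1: cheapest edge leaving the tree is B–E (1); add B.
Step 2: cheapest edge leaving the tree is A–E (4); add A.
Step 3: cheapest edge leaving the tree is D–E (4); add D.
Step 4: cheapest edge leaving the tree is A–C (5); add C.
Vertex order: E, B, A, D, C. The 3rd vertex is A.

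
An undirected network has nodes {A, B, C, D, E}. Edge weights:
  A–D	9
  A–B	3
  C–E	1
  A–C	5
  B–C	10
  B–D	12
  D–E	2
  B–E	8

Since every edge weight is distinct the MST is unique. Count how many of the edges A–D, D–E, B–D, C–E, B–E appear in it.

Sort edges by weight, then run Kruskal:
C–E (1): add — endpoints in different components.
D–E (2): add — endpoints in different components.
A–B (3): add — endpoints in different components.
A–C (5): add — endpoints in different components.
MST edge set: {C–E, D–E, A–B, A–C}.
Of the listed edges, {D–E, C–E} are in the MST → 2.

2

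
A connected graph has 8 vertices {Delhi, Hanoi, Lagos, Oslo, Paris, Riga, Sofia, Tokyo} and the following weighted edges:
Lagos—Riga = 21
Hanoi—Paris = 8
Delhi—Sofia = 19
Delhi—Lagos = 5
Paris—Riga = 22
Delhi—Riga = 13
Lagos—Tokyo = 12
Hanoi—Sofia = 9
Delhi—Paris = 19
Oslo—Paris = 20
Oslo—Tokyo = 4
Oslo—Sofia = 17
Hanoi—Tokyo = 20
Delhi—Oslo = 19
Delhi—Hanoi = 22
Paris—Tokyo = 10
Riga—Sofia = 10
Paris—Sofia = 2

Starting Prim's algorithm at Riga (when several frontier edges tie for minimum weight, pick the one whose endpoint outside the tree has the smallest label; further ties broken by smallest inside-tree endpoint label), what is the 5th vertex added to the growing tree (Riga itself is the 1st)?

Tokyo

Grow the tree from Riga using Prim:
Step 1: cheapest edge leaving the tree is Riga—Sofia (10); add Sofia.
Step 2: cheapest edge leaving the tree is Paris—Sofia (2); add Paris.
Step 3: cheapest edge leaving the tree is Hanoi—Paris (8); add Hanoi.
Step 4: cheapest edge leaving the tree is Paris—Tokyo (10); add Tokyo.
Step 5: cheapest edge leaving the tree is Oslo—Tokyo (4); add Oslo.
Step 6: cheapest edge leaving the tree is Lagos—Tokyo (12); add Lagos.
Step 7: cheapest edge leaving the tree is Delhi—Lagos (5); add Delhi.
Vertex order: Riga, Sofia, Paris, Hanoi, Tokyo, Oslo, Lagos, Delhi. The 5th vertex is Tokyo.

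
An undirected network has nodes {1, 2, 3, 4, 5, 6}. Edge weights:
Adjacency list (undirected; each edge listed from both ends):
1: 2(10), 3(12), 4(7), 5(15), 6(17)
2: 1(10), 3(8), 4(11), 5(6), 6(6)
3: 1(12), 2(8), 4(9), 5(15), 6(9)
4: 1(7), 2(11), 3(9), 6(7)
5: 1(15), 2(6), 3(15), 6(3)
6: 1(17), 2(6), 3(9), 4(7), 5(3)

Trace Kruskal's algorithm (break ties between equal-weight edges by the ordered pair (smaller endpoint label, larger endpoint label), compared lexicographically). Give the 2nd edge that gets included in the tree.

2-5

Kruskal: consider edges lightest-first.
5—6 (3): add. Components now {1} {2} {3} {4} {5,6}
2—5 (6): add. Components now {1} {2,5,6} {3} {4}
2—6 (6): skip — 2 and 6 already connected.
1—4 (7): add. Components now {1,4} {2,5,6} {3}
4—6 (7): add. Components now {1,2,4,5,6} {3}
2—3 (8): add. Components now {1,2,3,4,5,6}
The 2nd edge added is 2—5.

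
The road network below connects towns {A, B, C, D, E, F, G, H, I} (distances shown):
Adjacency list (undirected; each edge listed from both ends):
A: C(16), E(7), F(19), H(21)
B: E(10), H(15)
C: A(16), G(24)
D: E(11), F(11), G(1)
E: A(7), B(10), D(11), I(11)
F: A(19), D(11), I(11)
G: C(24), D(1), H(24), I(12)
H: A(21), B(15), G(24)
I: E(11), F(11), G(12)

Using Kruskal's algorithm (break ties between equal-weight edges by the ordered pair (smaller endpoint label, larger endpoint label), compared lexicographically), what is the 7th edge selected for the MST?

Kruskal: consider edges lightest-first.
D-G (1): add — endpoints in different components.
A-E (7): add — endpoints in different components.
B-E (10): add — endpoints in different components.
D-E (11): add — endpoints in different components.
D-F (11): add — endpoints in different components.
E-I (11): add — endpoints in different components.
F-I (11): skip — F and I already connected.
G-I (12): skip — G and I already connected.
B-H (15): add — endpoints in different components.
A-C (16): add — endpoints in different components.
The 7th edge added is B-H.

B-H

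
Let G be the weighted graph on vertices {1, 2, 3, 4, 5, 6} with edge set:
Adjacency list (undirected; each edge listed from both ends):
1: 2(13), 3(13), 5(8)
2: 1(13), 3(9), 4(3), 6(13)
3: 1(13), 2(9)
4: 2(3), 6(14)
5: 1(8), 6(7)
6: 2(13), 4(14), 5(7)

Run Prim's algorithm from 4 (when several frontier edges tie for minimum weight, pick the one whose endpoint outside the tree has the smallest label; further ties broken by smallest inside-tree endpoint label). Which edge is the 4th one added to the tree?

1-5

Grow the tree from 4 using Prim:
Step 1: frontier [2–4 3, 4–6 14] → take 2–4 (3); add 2.
Step 2: frontier [2–3 9, 1–2 13, 2–6 13, 4–6 14] → take 2–3 (9); add 3.
Step 3: frontier [1–2 13, 2–6 13, 1–3 13, 4–6 14] → take 1–2 (13); add 1.
Step 4: frontier [1–5 8, 2–6 13, 4–6 14] → take 1–5 (8); add 5.
Step 5: frontier [2–6 13, 4–6 14, 5–6 7] → take 5–6 (7); add 6.
The 4th edge added is 1–5.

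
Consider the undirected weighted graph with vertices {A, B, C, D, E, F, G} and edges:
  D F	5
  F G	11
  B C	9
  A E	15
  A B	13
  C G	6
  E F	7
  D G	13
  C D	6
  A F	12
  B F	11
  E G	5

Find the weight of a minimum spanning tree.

43

Grow the tree from A using Prim:
Step 1: frontier [A F 12, A B 13, A E 15] → take A F (12); add F.
Step 2: frontier [A B 13, A E 15, D F 5, E F 7, B F 11, F G 11] → take D F (5); add D.
Step 3: frontier [A B 13, A E 15, C D 6, D G 13, E F 7, B F 11, F G 11] → take C D (6); add C.
Step 4: frontier [A B 13, A E 15, C G 6, B C 9, D G 13, E F 7, B F 11, F G 11] → take C G (6); add G.
Step 5: frontier [A B 13, A E 15, B C 9, E F 7, B F 11, E G 5] → take E G (5); add E.
Step 6: frontier [A B 13, B C 9, B F 11] → take B C (9); add B.
MST edges: A F, D F, C D, C G, E G, B C; total weight 12+5+6+6+5+9 = 43.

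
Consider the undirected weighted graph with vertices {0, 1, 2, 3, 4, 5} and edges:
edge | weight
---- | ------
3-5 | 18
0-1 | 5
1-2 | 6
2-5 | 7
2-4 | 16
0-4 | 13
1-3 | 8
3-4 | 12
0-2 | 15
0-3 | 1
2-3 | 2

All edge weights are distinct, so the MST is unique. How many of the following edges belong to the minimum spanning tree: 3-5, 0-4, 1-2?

Kruskal's algorithm — process edges by increasing weight (ties by edge label):
0-3 (1): add. Components now {0,3} {1} {2} {4} {5}
2-3 (2): add. Components now {0,2,3} {1} {4} {5}
0-1 (5): add. Components now {0,1,2,3} {4} {5}
1-2 (6): skip — 1 and 2 already connected.
2-5 (7): add. Components now {0,1,2,3,5} {4}
1-3 (8): skip — 1 and 3 already connected.
3-4 (12): add. Components now {0,1,2,3,4,5}
MST edge set: {0-3, 2-3, 0-1, 2-5, 3-4}.
Of the listed edges, {} are in the MST → 0.

0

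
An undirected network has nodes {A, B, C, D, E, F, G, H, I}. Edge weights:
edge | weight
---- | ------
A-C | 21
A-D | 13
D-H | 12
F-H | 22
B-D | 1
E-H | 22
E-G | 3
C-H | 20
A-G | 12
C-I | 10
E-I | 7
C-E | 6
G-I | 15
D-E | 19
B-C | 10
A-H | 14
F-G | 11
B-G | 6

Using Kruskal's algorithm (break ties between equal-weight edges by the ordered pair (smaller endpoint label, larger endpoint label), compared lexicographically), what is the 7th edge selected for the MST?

A-G

Sort edges by weight, then run Kruskal:
B-D (1): add — endpoints in different components.
E-G (3): add — endpoints in different components.
B-G (6): add — endpoints in different components.
C-E (6): add — endpoints in different components.
E-I (7): add — endpoints in different components.
B-C (10): skip — B and C already connected.
C-I (10): skip — C and I already connected.
F-G (11): add — endpoints in different components.
A-G (12): add — endpoints in different components.
D-H (12): add — endpoints in different components.
The 7th edge added is A-G.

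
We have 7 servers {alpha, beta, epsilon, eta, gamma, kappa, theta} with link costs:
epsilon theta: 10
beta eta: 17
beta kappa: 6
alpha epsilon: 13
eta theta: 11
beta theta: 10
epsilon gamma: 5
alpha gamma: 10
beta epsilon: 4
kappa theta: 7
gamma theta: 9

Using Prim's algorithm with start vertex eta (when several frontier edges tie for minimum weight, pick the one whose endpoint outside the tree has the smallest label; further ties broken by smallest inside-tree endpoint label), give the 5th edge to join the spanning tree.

epsilon-gamma

Prim, starting at eta.
Step 1: frontier [eta theta 11, beta eta 17] → take eta theta (11); add theta.
Step 2: frontier [beta eta 17, kappa theta 7, gamma theta 9, beta theta 10, epsilon theta 10] → take kappa theta (7); add kappa.
Step 3: frontier [beta eta 17, beta kappa 6, gamma theta 9, beta theta 10, epsilon theta 10] → take beta kappa (6); add beta.
Step 4: frontier [beta epsilon 4, gamma theta 9, epsilon theta 10] → take beta epsilon (4); add epsilon.
Step 5: frontier [epsilon gamma 5, alpha epsilon 13, gamma theta 9] → take epsilon gamma (5); add gamma.
Step 6: frontier [alpha epsilon 13, alpha gamma 10] → take alpha gamma (10); add alpha.
The 5th edge added is epsilon gamma.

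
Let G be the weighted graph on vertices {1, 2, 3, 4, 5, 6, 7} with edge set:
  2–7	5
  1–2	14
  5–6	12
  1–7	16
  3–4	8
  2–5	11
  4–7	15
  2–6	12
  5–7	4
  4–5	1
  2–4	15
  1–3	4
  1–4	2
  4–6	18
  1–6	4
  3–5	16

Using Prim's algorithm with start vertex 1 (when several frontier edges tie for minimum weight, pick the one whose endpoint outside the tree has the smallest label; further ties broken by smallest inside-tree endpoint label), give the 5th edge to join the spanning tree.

Grow the tree from 1 using Prim:
Step 1: cheapest edge leaving the tree is 1–4 (2); add 4.
Step 2: cheapest edge leaving the tree is 4–5 (1); add 5.
Step 3: cheapest edge leaving the tree is 1–3 (4); add 3.
Step 4: cheapest edge leaving the tree is 1–6 (4); add 6.
Step 5: cheapest edge leaving the tree is 5–7 (4); add 7.
Step 6: cheapest edge leaving the tree is 2–7 (5); add 2.
The 5th edge added is 5–7.

5-7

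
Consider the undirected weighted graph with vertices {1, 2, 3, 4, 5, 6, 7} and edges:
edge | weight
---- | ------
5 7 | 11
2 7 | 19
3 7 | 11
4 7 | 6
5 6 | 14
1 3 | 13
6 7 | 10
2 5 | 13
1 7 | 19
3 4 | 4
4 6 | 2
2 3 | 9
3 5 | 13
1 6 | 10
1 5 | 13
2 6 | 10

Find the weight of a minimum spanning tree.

Kruskal: consider edges lightest-first.
4 6 (2): add. Components now {1} {2} {3} {4,6} {5} {7}
3 4 (4): add. Components now {1} {2} {3,4,6} {5} {7}
4 7 (6): add. Components now {1} {2} {3,4,6,7} {5}
2 3 (9): add. Components now {1} {2,3,4,6,7} {5}
1 6 (10): add. Components now {1,2,3,4,6,7} {5}
2 6 (10): skip — 2 and 6 already connected.
6 7 (10): skip — 6 and 7 already connected.
3 7 (11): skip — 3 and 7 already connected.
5 7 (11): add. Components now {1,2,3,4,5,6,7}
MST edges: 4 6, 3 4, 4 7, 2 3, 1 6, 5 7; total weight 2+4+6+9+10+11 = 42.

42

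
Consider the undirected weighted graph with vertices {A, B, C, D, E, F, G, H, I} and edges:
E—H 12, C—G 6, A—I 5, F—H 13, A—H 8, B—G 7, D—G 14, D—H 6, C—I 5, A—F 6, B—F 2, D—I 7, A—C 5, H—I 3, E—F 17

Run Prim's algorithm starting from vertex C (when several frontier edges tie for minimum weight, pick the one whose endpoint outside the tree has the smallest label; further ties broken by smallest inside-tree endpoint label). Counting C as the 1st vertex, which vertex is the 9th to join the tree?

E

Prim, starting at C.
Step 1: cheapest edge leaving the tree is A—C (5); add A.
Step 2: cheapest edge leaving the tree is A—I (5); add I.
Step 3: cheapest edge leaving the tree is H—I (3); add H.
Step 4: cheapest edge leaving the tree is D—H (6); add D.
Step 5: cheapest edge leaving the tree is A—F (6); add F.
Step 6: cheapest edge leaving the tree is B—F (2); add B.
Step 7: cheapest edge leaving the tree is C—G (6); add G.
Step 8: cheapest edge leaving the tree is E—H (12); add E.
Vertex order: C, A, I, H, D, F, B, G, E. The 9th vertex is E.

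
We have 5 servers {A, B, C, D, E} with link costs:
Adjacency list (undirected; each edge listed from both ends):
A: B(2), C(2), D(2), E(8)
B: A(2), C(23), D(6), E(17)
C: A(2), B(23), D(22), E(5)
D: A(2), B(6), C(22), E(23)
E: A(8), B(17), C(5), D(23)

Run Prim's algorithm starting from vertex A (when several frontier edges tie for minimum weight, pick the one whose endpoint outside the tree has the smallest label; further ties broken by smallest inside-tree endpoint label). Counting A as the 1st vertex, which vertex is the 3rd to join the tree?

C

Prim, starting at A.
Step 1: frontier [A—B 2, A—C 2, A—D 2, A—E 8] → take A—B (2); add B.
Step 2: frontier [A—C 2, A—D 2, A—E 8, B—D 6, B—E 17, B—C 23] → take A—C (2); add C.
Step 3: frontier [A—D 2, A—E 8, B—D 6, B—E 17, C—E 5, C—D 22] → take A—D (2); add D.
Step 4: frontier [A—E 8, B—E 17, C—E 5, D—E 23] → take C—E (5); add E.
Vertex order: A, B, C, D, E. The 3rd vertex is C.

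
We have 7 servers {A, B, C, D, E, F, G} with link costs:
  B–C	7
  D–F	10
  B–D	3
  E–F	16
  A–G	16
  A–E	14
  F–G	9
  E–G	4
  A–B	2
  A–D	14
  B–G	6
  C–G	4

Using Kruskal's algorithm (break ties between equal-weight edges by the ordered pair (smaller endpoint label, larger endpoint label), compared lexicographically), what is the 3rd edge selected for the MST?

Kruskal: consider edges lightest-first.
A–B (2): add. Components now {A,B} {C} {D} {E} {F} {G}
B–D (3): add. Components now {A,B,D} {C} {E} {F} {G}
C–G (4): add. Components now {A,B,D} {C,G} {E} {F}
E–G (4): add. Components now {A,B,D} {C,E,G} {F}
B–G (6): add. Components now {A,B,C,D,E,G} {F}
B–C (7): skip — B and C already connected.
F–G (9): add. Components now {A,B,C,D,E,F,G}
The 3rd edge added is C–G.

C-G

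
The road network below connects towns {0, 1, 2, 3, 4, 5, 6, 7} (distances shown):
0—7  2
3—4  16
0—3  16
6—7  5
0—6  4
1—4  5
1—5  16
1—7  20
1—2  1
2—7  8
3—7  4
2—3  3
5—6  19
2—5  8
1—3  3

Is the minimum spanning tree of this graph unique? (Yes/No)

Sort edges by weight, then run Kruskal:
1—2 (1): add — endpoints in different components.
0—7 (2): add — endpoints in different components.
1—3 (3): add — endpoints in different components.
2—3 (3): skip — 2 and 3 already connected.
0—6 (4): add — endpoints in different components.
3—7 (4): add — endpoints in different components.
1—4 (5): add — endpoints in different components.
6—7 (5): skip — 6 and 7 already connected.
2—5 (8): add — endpoints in different components.
Non-tree edge 2—3 has weight 3, equal to the heaviest edge on its tree cycle — swapping gives another MST of the same weight. Not unique.

No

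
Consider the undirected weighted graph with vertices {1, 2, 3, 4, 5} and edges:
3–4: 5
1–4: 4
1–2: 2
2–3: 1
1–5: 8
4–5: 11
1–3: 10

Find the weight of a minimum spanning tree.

Kruskal: consider edges lightest-first.
2–3 (1): add — endpoints in different components.
1–2 (2): add — endpoints in different components.
1–4 (4): add — endpoints in different components.
3–4 (5): skip — 3 and 4 already connected.
1–5 (8): add — endpoints in different components.
MST edges: 2–3, 1–2, 1–4, 1–5; total weight 1+2+4+8 = 15.

15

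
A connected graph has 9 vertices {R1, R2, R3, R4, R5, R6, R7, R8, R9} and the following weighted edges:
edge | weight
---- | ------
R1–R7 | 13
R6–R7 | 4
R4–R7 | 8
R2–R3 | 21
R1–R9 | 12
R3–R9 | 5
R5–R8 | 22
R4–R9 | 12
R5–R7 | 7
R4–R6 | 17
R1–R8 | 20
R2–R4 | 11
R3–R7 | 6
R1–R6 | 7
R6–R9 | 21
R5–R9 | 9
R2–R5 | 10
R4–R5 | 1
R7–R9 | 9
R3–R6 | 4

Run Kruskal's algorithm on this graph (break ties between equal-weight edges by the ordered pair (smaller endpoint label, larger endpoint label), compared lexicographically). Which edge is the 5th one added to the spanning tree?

R1-R6

Kruskal: consider edges lightest-first.
R4–R5 (1): add — endpoints in different components.
R3–R6 (4): add — endpoints in different components.
R6–R7 (4): add — endpoints in different components.
R3–R9 (5): add — endpoints in different components.
R3–R7 (6): skip — R3 and R7 already connected.
R1–R6 (7): add — endpoints in different components.
R5–R7 (7): add — endpoints in different components.
R4–R7 (8): skip — R7 and R4 already connected.
R5–R9 (9): skip — R9 and R5 already connected.
R7–R9 (9): skip — R9 and R7 already connected.
R2–R5 (10): add — endpoints in different components.
R2–R4 (11): skip — R2 and R4 already connected.
R1–R9 (12): skip — R9 and R1 already connected.
R4–R9 (12): skip — R9 and R4 already connected.
R1–R7 (13): skip — R1 and R7 already connected.
R4–R6 (17): skip — R6 and R4 already connected.
R1–R8 (20): add — endpoints in different components.
The 5th edge added is R1–R6.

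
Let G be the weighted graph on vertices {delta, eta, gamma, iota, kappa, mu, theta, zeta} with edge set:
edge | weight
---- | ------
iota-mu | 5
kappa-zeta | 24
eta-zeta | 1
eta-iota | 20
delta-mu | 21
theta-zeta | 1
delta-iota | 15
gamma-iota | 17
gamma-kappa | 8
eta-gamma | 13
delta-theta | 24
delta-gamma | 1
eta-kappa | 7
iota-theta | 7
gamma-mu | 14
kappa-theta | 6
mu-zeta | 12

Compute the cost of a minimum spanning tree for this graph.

29

Grow the tree from gamma using Prim:
Step 1: cheapest edge leaving the tree is delta-gamma (1); add delta.
Step 2: cheapest edge leaving the tree is gamma-kappa (8); add kappa.
Step 3: cheapest edge leaving the tree is kappa-theta (6); add theta.
Step 4: cheapest edge leaving the tree is theta-zeta (1); add zeta.
Step 5: cheapest edge leaving the tree is eta-zeta (1); add eta.
Step 6: cheapest edge leaving the tree is iota-theta (7); add iota.
Step 7: cheapest edge leaving the tree is iota-mu (5); add mu.
MST edges: delta-gamma, gamma-kappa, kappa-theta, theta-zeta, eta-zeta, iota-theta, iota-mu; total weight 1+8+6+1+1+7+5 = 29.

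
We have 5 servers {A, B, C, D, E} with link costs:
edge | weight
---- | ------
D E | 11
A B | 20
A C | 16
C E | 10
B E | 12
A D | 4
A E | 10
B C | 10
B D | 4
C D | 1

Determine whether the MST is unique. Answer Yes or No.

Kruskal: consider edges lightest-first.
C D (1): add — endpoints in different components.
A D (4): add — endpoints in different components.
B D (4): add — endpoints in different components.
A E (10): add — endpoints in different components.
Non-tree edge C E has weight 10, equal to the heaviest edge on its tree cycle — swapping gives another MST of the same weight. Not unique.

No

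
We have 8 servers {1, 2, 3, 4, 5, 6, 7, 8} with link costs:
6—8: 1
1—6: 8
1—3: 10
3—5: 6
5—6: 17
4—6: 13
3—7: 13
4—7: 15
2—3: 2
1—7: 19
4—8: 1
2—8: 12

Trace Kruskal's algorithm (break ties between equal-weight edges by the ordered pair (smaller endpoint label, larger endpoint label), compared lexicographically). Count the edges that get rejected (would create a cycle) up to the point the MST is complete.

1

Kruskal's algorithm — process edges by increasing weight (ties by edge label):
4—8 (1): add — endpoints in different components.
6—8 (1): add — endpoints in different components.
2—3 (2): add — endpoints in different components.
3—5 (6): add — endpoints in different components.
1—6 (8): add — endpoints in different components.
1—3 (10): add — endpoints in different components.
2—8 (12): skip — 2 and 8 already connected.
3—7 (13): add — endpoints in different components.
Edges rejected before the tree was complete: 1.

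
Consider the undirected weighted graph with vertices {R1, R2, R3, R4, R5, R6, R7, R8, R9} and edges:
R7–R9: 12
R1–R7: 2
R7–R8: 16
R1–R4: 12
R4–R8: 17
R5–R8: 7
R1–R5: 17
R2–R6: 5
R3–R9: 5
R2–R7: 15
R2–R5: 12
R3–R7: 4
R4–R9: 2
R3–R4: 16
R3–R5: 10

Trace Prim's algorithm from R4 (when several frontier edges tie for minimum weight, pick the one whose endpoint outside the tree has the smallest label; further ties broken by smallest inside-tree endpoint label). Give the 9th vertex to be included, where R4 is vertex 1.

R6

Prim's algorithm from R4:
Step 1: cheapest edge leaving the tree is R4–R9 (2); add R9.
Step 2: cheapest edge leaving the tree is R3–R9 (5); add R3.
Step 3: cheapest edge leaving the tree is R3–R7 (4); add R7.
Step 4: cheapest edge leaving the tree is R1–R7 (2); add R1.
Step 5: cheapest edge leaving the tree is R3–R5 (10); add R5.
Step 6: cheapest edge leaving the tree is R5–R8 (7); add R8.
Step 7: cheapest edge leaving the tree is R2–R5 (12); add R2.
Step 8: cheapest edge leaving the tree is R2–R6 (5); add R6.
Vertex order: R4, R9, R3, R7, R1, R5, R8, R2, R6. The 9th vertex is R6.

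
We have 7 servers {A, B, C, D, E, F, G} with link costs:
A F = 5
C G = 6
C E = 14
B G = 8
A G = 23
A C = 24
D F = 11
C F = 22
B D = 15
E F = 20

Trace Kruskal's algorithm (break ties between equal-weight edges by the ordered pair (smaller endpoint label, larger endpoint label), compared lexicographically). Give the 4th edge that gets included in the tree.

Kruskal: consider edges lightest-first.
A F (5): add — endpoints in different components.
C G (6): add — endpoints in different components.
B G (8): add — endpoints in different components.
D F (11): add — endpoints in different components.
C E (14): add — endpoints in different components.
B D (15): add — endpoints in different components.
The 4th edge added is D F.

D-F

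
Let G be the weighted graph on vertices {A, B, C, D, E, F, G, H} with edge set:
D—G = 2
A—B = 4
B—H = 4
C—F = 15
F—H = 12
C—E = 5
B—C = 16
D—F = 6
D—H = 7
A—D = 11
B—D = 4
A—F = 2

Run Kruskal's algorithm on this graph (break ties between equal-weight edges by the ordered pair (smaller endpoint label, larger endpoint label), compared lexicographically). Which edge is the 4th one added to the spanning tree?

Kruskal: consider edges lightest-first.
A—F (2): add — endpoints in different components.
D—G (2): add — endpoints in different components.
A—B (4): add — endpoints in different components.
B—D (4): add — endpoints in different components.
B—H (4): add — endpoints in different components.
C—E (5): add — endpoints in different components.
D—F (6): skip — D and F already connected.
D—H (7): skip — D and H already connected.
A—D (11): skip — A and D already connected.
F—H (12): skip — F and H already connected.
C—F (15): add — endpoints in different components.
The 4th edge added is B—D.

B-D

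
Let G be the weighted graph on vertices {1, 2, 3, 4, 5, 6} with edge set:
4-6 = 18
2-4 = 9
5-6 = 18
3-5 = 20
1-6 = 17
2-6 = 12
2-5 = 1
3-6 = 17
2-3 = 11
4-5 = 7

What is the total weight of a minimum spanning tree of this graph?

Kruskal: consider edges lightest-first.
2-5 (1): add. Components now {1} {2,5} {3} {4} {6}
4-5 (7): add. Components now {1} {2,4,5} {3} {6}
2-4 (9): skip — 2 and 4 already connected.
2-3 (11): add. Components now {1} {2,3,4,5} {6}
2-6 (12): add. Components now {1} {2,3,4,5,6}
1-6 (17): add. Components now {1,2,3,4,5,6}
MST edges: 2-5, 4-5, 2-3, 2-6, 1-6; total weight 1+7+11+12+17 = 48.

48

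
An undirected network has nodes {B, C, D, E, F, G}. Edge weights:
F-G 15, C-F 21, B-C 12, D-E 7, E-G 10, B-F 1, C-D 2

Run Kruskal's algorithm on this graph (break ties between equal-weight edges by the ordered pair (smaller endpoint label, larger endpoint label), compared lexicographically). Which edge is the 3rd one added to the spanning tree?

D-E

Kruskal: consider edges lightest-first.
B-F (1): add — endpoints in different components.
C-D (2): add — endpoints in different components.
D-E (7): add — endpoints in different components.
E-G (10): add — endpoints in different components.
B-C (12): add — endpoints in different components.
The 3rd edge added is D-E.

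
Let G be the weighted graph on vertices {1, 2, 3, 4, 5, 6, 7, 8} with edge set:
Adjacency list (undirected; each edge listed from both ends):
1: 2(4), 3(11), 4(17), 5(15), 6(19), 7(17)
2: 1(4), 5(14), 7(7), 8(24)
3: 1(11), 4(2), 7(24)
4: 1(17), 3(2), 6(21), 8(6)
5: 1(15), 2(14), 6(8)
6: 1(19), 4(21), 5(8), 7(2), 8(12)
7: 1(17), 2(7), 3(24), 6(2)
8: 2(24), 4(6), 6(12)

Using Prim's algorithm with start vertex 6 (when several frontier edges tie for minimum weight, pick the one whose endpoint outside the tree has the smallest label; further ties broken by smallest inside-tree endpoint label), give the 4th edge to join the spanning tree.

5-6

Grow the tree from 6 using Prim:
Step 1: cheapest edge leaving the tree is 6 7 (2); add 7.
Step 2: cheapest edge leaving the tree is 2 7 (7); add 2.
Step 3: cheapest edge leaving the tree is 1 2 (4); add 1.
Step 4: cheapest edge leaving the tree is 5 6 (8); add 5.
Step 5: cheapest edge leaving the tree is 1 3 (11); add 3.
Step 6: cheapest edge leaving the tree is 3 4 (2); add 4.
Step 7: cheapest edge leaving the tree is 4 8 (6); add 8.
The 4th edge added is 5 6.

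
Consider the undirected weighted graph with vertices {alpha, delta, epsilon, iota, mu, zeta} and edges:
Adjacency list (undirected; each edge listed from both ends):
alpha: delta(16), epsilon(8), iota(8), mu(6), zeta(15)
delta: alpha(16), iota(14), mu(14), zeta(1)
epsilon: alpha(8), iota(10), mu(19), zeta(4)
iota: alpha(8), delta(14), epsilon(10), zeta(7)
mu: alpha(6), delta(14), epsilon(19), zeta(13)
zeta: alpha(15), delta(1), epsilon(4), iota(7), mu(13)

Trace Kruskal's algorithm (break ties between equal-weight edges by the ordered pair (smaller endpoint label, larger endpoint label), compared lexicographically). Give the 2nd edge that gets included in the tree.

epsilon-zeta

Kruskal's algorithm — process edges by increasing weight (ties by edge label):
delta-zeta (1): add. Components now {iota} {delta,zeta} {alpha} {epsilon} {mu}
epsilon-zeta (4): add. Components now {iota} {delta,epsilon,zeta} {alpha} {mu}
alpha-mu (6): add. Components now {iota} {delta,epsilon,zeta} {alpha,mu}
iota-zeta (7): add. Components now {delta,epsilon,iota,zeta} {alpha,mu}
alpha-epsilon (8): add. Components now {alpha,delta,epsilon,iota,mu,zeta}
The 2nd edge added is epsilon-zeta.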